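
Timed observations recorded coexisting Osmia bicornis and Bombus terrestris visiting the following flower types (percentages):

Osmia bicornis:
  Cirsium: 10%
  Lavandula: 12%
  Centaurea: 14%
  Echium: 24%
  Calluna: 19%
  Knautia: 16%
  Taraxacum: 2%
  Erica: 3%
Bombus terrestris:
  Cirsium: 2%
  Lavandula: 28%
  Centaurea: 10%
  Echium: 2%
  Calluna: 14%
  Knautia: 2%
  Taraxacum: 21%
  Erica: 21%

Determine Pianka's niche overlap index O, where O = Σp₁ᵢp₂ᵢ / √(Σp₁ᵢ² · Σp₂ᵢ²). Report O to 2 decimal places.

Convert percentages to proportions (divide by 100).
Σ p₁ᵢp₂ᵢ = 0.0020 + 0.0336 + 0.0140 + 0.0048 + 0.0266 + 0.0032 + 0.0042 + 0.0063 = 0.0947
Σp_1ᵢ² = 0.10² + 0.12² + 0.14² + 0.24² + 0.19² + 0.16² + 0.02² + 0.03² = 0.0100 + 0.0144 + 0.0196 + 0.0576 + 0.0361 + 0.0256 + 0.0004 + 0.0009 = 0.1646
Σp_2ᵢ² = 0.02² + 0.28² + 0.10² + 0.02² + 0.14² + 0.02² + 0.21² + 0.21² = 0.0004 + 0.0784 + 0.0100 + 0.0004 + 0.0196 + 0.0004 + 0.0441 + 0.0441 = 0.1974
O = 0.0947 / √(0.1646 × 0.1974) = 0.0947 / 0.18026 = 0.5254

0.53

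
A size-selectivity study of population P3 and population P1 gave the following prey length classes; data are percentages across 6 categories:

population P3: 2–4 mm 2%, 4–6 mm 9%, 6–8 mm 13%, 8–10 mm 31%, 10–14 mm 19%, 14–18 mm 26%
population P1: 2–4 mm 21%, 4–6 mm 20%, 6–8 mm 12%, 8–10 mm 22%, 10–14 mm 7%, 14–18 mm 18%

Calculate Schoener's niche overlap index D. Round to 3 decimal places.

0.700

Convert percentages to proportions (divide by 100).
Σ|p₁ᵢ − p₂ᵢ| = 0.19 + 0.11 + 0.01 + 0.09 + 0.12 + 0.08 = 0.60
D = 1 − ½ × 0.60 = 1 − 0.300 = 0.70000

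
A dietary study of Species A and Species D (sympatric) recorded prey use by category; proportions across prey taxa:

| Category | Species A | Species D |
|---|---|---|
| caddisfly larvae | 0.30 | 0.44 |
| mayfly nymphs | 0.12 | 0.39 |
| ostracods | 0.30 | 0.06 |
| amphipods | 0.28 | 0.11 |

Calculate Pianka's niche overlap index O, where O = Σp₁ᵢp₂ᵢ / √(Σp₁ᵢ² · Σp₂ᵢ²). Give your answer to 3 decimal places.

0.725

Σ p₁ᵢp₂ᵢ = 0.1320 + 0.0468 + 0.0180 + 0.0308 = 0.2276
Σp_1ᵢ² = 0.30² + 0.12² + 0.30² + 0.28² = 0.0900 + 0.0144 + 0.0900 + 0.0784 = 0.2728
Σp_2ᵢ² = 0.44² + 0.39² + 0.06² + 0.11² = 0.1936 + 0.1521 + 0.0036 + 0.0121 = 0.3614
O = 0.2276 / √(0.2728 × 0.3614) = 0.2276 / 0.313990 = 0.72486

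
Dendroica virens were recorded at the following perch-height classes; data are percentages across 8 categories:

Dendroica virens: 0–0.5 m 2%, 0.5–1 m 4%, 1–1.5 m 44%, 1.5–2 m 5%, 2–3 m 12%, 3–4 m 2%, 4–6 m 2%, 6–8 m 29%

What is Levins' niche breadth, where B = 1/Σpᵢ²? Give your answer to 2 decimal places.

Convert percentages to proportions (divide by 100).
Σpᵢ² = 0.02² + 0.04² + 0.44² + 0.05² + 0.12² + 0.02² + 0.02² + 0.29² = 0.0004 + 0.0016 + 0.1936 + 0.0025 + 0.0144 + 0.0004 + 0.0004 + 0.0841 = 0.2974
B = 1 / 0.2974 = 3.3625

3.36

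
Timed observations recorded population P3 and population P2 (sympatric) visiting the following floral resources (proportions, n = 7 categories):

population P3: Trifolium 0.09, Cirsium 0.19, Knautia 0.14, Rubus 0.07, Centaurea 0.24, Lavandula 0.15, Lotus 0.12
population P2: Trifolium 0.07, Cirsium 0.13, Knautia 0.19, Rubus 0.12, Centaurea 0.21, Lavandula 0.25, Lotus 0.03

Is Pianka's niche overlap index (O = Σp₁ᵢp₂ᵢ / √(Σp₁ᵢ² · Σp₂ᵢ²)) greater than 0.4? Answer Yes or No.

Σ p₁ᵢp₂ᵢ = 0.0063 + 0.0247 + 0.0266 + 0.0084 + 0.0504 + 0.0375 + 0.0036 = 0.1575
Σp_1ᵢ² = 0.09² + 0.19² + 0.14² + 0.07² + 0.24² + 0.15² + 0.12² = 0.0081 + 0.0361 + 0.0196 + 0.0049 + 0.0576 + 0.0225 + 0.0144 = 0.1632
Σp_2ᵢ² = 0.07² + 0.13² + 0.19² + 0.12² + 0.21² + 0.25² + 0.03² = 0.0049 + 0.0169 + 0.0361 + 0.0144 + 0.0441 + 0.0625 + 0.0009 = 0.1798
O = 0.1575 / √(0.1632 × 0.1798) = 0.1575 / 0.17130 = 0.9194
O = 0.9194 > 0.4 → Yes.

Yes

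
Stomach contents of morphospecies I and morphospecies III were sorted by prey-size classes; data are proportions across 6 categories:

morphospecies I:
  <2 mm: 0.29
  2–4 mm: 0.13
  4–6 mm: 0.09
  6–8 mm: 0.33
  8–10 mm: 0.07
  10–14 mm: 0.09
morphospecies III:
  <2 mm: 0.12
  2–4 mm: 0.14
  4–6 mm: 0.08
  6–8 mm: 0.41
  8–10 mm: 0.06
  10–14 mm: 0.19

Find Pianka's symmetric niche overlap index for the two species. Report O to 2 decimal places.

Σ p₁ᵢp₂ᵢ = 0.0348 + 0.0182 + 0.0072 + 0.1353 + 0.0042 + 0.0171 = 0.2168
Σp_1ᵢ² = 0.29² + 0.13² + 0.09² + 0.33² + 0.07² + 0.09² = 0.0841 + 0.0169 + 0.0081 + 0.1089 + 0.0049 + 0.0081 = 0.2310
Σp_2ᵢ² = 0.12² + 0.14² + 0.08² + 0.41² + 0.06² + 0.19² = 0.0144 + 0.0196 + 0.0064 + 0.1681 + 0.0036 + 0.0361 = 0.2482
O = 0.2168 / √(0.2310 × 0.2482) = 0.2168 / 0.23945 = 0.9054

0.91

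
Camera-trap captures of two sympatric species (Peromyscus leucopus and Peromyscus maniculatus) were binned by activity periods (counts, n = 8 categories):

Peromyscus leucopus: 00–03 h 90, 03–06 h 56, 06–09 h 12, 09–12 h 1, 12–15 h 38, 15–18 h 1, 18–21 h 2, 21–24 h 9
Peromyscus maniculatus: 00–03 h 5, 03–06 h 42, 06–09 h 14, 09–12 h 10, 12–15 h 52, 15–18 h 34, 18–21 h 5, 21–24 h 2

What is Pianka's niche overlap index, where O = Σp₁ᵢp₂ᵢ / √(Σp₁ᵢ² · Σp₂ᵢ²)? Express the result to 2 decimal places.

0.57

Proportions for Peromyscus leucopus (n=209): 90/209=0.4306, 56/209=0.2679, 12/209=0.0574, 1/209=0.0048, 38/209=0.1818, 1/209=0.0048, 2/209=0.0096, 9/209=0.0431
Proportions for Peromyscus maniculatus (n=164): 5/164=0.0305, 42/164=0.2561, 14/164=0.0854, 10/164=0.0610, 52/164=0.3171, 34/164=0.2073, 5/164=0.0305, 2/164=0.0122
Σ p₁ᵢp₂ᵢ = 0.013133 + 0.068609 + 0.004902 + 0.000293 + 0.057649 + 0.000995 + 0.000293 + 0.000526 = 0.146400
Σp_1ᵢ² = 0.4306² + 0.2679² + 0.0574² + 0.0048² + 0.1818² + 0.0048² + 0.0096² + 0.0431² = 0.185416 + 0.071770 + 0.003295 + 0.000023 + 0.033051 + 0.000023 + 0.000092 + 0.001858 = 0.295528
Σp_2ᵢ² = 0.0305² + 0.2561² + 0.0854² + 0.0610² + 0.3171² + 0.2073² + 0.0305² + 0.0122² = 0.000930 + 0.065587 + 0.007293 + 0.003721 + 0.100552 + 0.042973 + 0.000930 + 0.000149 = 0.222135
O = 0.146400 / √(0.295528 × 0.222135) = 0.146400 / 0.2562169 = 0.5714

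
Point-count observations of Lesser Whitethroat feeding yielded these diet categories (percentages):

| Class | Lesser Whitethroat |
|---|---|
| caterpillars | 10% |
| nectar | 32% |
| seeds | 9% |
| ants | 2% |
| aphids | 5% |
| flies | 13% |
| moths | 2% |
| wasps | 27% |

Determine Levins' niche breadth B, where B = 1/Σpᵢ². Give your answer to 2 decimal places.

4.68

Convert percentages to proportions (divide by 100).
Σpᵢ² = 0.10² + 0.32² + 0.09² + 0.02² + 0.05² + 0.13² + 0.02² + 0.27² = 0.0100 + 0.1024 + 0.0081 + 0.0004 + 0.0025 + 0.0169 + 0.0004 + 0.0729 = 0.2136
B = 1 / 0.2136 = 4.6816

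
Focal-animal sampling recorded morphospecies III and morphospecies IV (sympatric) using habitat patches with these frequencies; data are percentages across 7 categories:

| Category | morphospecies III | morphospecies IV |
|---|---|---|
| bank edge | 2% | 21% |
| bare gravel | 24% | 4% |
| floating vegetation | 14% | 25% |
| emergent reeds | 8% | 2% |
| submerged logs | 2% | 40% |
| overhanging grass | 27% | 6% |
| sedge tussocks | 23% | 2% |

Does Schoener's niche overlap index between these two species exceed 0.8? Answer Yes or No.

No

Convert percentages to proportions (divide by 100).
Σ|p₁ᵢ − p₂ᵢ| = 0.19 + 0.20 + 0.11 + 0.06 + 0.38 + 0.21 + 0.21 = 1.36
D = 1 − ½ × 1.36 = 1 − 0.680 = 0.3200
D = 0.3200 < 0.8 → No.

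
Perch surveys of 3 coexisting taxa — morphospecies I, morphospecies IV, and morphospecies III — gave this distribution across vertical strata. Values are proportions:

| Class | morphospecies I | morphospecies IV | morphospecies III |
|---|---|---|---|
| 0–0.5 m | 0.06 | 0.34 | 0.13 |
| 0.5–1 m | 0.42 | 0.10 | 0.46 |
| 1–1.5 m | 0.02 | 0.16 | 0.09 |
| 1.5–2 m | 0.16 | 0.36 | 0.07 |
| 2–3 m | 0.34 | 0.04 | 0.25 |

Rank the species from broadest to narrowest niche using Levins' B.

morphospecies IV > morphospecies III > morphospecies I

Σp_Iᵢ² = 0.06² + 0.42² + 0.02² + 0.16² + 0.34² = 0.0036 + 0.1764 + 0.0004 + 0.0256 + 0.1156 = 0.3216
B_I = 1 / 0.3216 = 3.1095
Σp_IVᵢ² = 0.34² + 0.10² + 0.16² + 0.36² + 0.04² = 0.1156 + 0.0100 + 0.0256 + 0.1296 + 0.0016 = 0.2824
B_IV = 1 / 0.2824 = 3.5411
Σp_IIIᵢ² = 0.13² + 0.46² + 0.09² + 0.07² + 0.25² = 0.0169 + 0.2116 + 0.0081 + 0.0049 + 0.0625 = 0.3040
B_III = 1 / 0.3040 = 3.2895
Ranking by B (broadest → narrowest): morphospecies IV (3.54) > morphospecies III (3.29) > morphospecies I (3.11)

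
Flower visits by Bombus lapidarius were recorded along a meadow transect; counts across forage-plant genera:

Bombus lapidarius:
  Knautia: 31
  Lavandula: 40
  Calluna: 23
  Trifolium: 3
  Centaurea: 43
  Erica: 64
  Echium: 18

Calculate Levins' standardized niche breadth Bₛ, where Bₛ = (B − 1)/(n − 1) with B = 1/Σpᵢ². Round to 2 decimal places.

Proportions for Bombus lapidarius (n=222): 31/222=0.1396, 40/222=0.1802, 23/222=0.1036, 3/222=0.0135, 43/222=0.1937, 64/222=0.2883, 18/222=0.0811
Σpᵢ² = 0.1396² + 0.1802² + 0.1036² + 0.0135² + 0.1937² + 0.2883² + 0.0811² = 0.019488 + 0.032472 + 0.010733 + 0.000182 + 0.037520 + 0.083117 + 0.006577 = 0.190089
B = 1 / 0.190089 = 5.2607
Bₛ = (B − 1)/(n − 1) = (5.2607 − 1)/(7 − 1) = 4.2607/6 = 0.7101

0.71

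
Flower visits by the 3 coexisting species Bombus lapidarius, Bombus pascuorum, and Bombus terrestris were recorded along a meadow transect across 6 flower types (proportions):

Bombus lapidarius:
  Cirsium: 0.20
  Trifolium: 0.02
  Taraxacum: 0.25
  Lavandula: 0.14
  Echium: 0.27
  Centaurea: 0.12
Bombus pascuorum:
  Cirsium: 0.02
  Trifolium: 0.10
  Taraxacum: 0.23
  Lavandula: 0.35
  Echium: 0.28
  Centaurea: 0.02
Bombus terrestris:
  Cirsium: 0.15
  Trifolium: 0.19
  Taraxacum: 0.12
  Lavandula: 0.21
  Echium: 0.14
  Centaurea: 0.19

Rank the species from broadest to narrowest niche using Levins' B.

Σp_lapiᵢ² = 0.20² + 0.02² + 0.25² + 0.14² + 0.27² + 0.12² = 0.0400 + 0.0004 + 0.0625 + 0.0196 + 0.0729 + 0.0144 = 0.2098
B_lapi = 1 / 0.2098 = 4.7664
Σp_pascᵢ² = 0.02² + 0.10² + 0.23² + 0.35² + 0.28² + 0.02² = 0.0004 + 0.0100 + 0.0529 + 0.1225 + 0.0784 + 0.0004 = 0.2646
B_pasc = 1 / 0.2646 = 3.7793
Σp_terrᵢ² = 0.15² + 0.19² + 0.12² + 0.21² + 0.14² + 0.19² = 0.0225 + 0.0361 + 0.0144 + 0.0441 + 0.0196 + 0.0361 = 0.1728
B_terr = 1 / 0.1728 = 5.7870
Ranking by B (broadest → narrowest): Bombus terrestris (5.79) > Bombus lapidarius (4.77) > Bombus pascuorum (3.78)

Bombus terrestris > Bombus lapidarius > Bombus pascuorum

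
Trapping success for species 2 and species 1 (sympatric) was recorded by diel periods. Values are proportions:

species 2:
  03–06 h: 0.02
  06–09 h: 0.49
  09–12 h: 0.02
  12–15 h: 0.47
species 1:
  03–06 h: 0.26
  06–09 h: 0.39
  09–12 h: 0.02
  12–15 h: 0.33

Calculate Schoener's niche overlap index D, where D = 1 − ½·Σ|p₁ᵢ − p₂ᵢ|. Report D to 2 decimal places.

Σ|p₁ᵢ − p₂ᵢ| = 0.24 + 0.10 + 0.00 + 0.14 = 0.48
D = 1 − ½ × 0.48 = 1 − 0.240 = 0.7600

0.76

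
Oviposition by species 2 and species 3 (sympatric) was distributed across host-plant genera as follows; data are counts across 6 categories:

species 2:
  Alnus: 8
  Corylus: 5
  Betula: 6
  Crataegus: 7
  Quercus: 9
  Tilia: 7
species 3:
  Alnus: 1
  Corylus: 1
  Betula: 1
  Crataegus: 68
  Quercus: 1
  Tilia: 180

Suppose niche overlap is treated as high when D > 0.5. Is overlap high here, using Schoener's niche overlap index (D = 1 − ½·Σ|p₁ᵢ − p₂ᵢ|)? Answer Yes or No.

No

Proportions for species 2 (n=42): 8/42=0.1905, 5/42=0.1190, 6/42=0.1429, 7/42=0.1667, 9/42=0.2143, 7/42=0.1667
Proportions for species 3 (n=252): 1/252=0.0040, 1/252=0.0040, 1/252=0.0040, 68/252=0.2698, 1/252=0.0040, 180/252=0.7143
Σ|p₁ᵢ − p₂ᵢ| = 0.1865 + 0.1150 + 0.1389 + 0.1031 + 0.2103 + 0.5476 = 1.3014
D = 1 − ½ × 1.3014 = 1 − 0.65070 = 0.34930
D = 0.34930 < 0.5 → No.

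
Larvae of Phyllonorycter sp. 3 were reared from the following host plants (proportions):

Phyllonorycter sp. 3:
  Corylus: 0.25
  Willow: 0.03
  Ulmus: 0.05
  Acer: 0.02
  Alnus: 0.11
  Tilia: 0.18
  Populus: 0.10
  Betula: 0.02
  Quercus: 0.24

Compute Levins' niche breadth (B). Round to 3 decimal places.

Σpᵢ² = 0.25² + 0.03² + 0.05² + 0.02² + 0.11² + 0.18² + 0.10² + 0.02² + 0.24² = 0.0625 + 0.0009 + 0.0025 + 0.0004 + 0.0121 + 0.0324 + 0.0100 + 0.0004 + 0.0576 = 0.1788
B = 1 / 0.1788 = 5.59284

5.593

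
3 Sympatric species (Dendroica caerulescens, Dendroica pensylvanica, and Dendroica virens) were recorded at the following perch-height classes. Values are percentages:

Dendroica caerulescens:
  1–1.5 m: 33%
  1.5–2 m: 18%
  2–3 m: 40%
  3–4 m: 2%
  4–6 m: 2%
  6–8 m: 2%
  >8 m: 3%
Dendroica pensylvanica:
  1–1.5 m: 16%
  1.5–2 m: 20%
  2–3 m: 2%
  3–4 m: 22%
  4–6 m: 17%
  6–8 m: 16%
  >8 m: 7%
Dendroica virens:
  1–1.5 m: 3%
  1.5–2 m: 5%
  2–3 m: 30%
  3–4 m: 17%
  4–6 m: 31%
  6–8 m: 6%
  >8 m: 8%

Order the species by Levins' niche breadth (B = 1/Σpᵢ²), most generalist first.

Dendroica pensylvanica > Dendroica virens > Dendroica caerulescens

Convert percentages to proportions (divide by 100).
Σp_caerᵢ² = 0.33² + 0.18² + 0.40² + 0.02² + 0.02² + 0.02² + 0.03² = 0.1089 + 0.0324 + 0.1600 + 0.0004 + 0.0004 + 0.0004 + 0.0009 = 0.3034
B_caer = 1 / 0.3034 = 3.2960
Σp_pensᵢ² = 0.16² + 0.20² + 0.02² + 0.22² + 0.17² + 0.16² + 0.07² = 0.0256 + 0.0400 + 0.0004 + 0.0484 + 0.0289 + 0.0256 + 0.0049 = 0.1738
B_pens = 1 / 0.1738 = 5.7537
Σp_vireᵢ² = 0.03² + 0.05² + 0.30² + 0.17² + 0.31² + 0.06² + 0.08² = 0.0009 + 0.0025 + 0.0900 + 0.0289 + 0.0961 + 0.0036 + 0.0064 = 0.2284
B_vire = 1 / 0.2284 = 4.3783
Ranking by B (broadest → narrowest): Dendroica pensylvanica (5.75) > Dendroica virens (4.38) > Dendroica caerulescens (3.30)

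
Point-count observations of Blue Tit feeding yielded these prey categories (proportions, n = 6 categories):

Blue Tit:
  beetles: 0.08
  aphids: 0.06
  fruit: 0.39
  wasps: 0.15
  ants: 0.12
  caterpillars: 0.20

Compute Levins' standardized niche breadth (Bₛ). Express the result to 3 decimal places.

0.637

Σpᵢ² = 0.08² + 0.06² + 0.39² + 0.15² + 0.12² + 0.20² = 0.0064 + 0.0036 + 0.1521 + 0.0225 + 0.0144 + 0.0400 = 0.2390
B = 1 / 0.2390 = 4.18410
Bₛ = (B − 1)/(n − 1) = (4.18410 − 1)/(6 − 1) = 3.18410/5 = 0.63682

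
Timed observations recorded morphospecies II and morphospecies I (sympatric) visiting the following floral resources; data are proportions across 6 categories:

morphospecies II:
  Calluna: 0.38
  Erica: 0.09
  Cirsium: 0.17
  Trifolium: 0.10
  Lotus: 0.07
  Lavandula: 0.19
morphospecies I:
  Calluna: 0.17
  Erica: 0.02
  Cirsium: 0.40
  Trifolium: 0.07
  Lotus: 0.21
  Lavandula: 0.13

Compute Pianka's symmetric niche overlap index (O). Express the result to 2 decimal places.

Σ p₁ᵢp₂ᵢ = 0.0646 + 0.0018 + 0.0680 + 0.0070 + 0.0147 + 0.0247 = 0.1808
Σp_1ᵢ² = 0.38² + 0.09² + 0.17² + 0.10² + 0.07² + 0.19² = 0.1444 + 0.0081 + 0.0289 + 0.0100 + 0.0049 + 0.0361 = 0.2324
Σp_2ᵢ² = 0.17² + 0.02² + 0.40² + 0.07² + 0.21² + 0.13² = 0.0289 + 0.0004 + 0.1600 + 0.0049 + 0.0441 + 0.0169 = 0.2552
O = 0.1808 / √(0.2324 × 0.2552) = 0.1808 / 0.24353 = 0.7424

0.74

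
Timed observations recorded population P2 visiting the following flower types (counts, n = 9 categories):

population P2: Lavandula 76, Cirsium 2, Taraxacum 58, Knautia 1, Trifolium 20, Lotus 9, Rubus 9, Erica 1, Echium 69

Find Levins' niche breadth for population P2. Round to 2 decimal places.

Proportions for population P2 (n=245): 76/245=0.3102, 2/245=0.0082, 58/245=0.2367, 1/245=0.0041, 20/245=0.0816, 9/245=0.0367, 9/245=0.0367, 1/245=0.0041, 69/245=0.2816
Σpᵢ² = 0.3102² + 0.0082² + 0.2367² + 0.0041² + 0.0816² + 0.0367² + 0.0367² + 0.0041² + 0.2816² = 0.096224 + 0.000067 + 0.056027 + 0.000017 + 0.006659 + 0.001347 + 0.001347 + 0.000017 + 0.079299 = 0.241004
B = 1 / 0.241004 = 4.1493

4.15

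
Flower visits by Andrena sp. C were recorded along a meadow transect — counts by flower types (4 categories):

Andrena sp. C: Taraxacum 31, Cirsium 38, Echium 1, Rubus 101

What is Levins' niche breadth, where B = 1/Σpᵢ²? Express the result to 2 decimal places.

2.32

Proportions for Andrena sp. C (n=171): 31/171=0.1813, 38/171=0.2222, 1/171=0.0058, 101/171=0.5906
Σpᵢ² = 0.1813² + 0.2222² + 0.0058² + 0.5906² = 0.032870 + 0.049373 + 0.000034 + 0.348808 = 0.431085
B = 1 / 0.431085 = 2.3197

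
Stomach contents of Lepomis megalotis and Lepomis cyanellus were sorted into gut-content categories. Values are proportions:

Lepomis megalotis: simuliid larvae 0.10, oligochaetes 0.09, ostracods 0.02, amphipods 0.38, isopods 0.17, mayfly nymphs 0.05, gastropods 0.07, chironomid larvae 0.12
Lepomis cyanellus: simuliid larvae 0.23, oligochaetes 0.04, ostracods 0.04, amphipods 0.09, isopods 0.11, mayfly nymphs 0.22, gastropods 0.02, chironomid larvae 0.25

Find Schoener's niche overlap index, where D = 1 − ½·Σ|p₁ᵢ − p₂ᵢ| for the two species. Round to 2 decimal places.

Σ|p₁ᵢ − p₂ᵢ| = 0.13 + 0.05 + 0.02 + 0.29 + 0.06 + 0.17 + 0.05 + 0.13 = 0.90
D = 1 − ½ × 0.90 = 1 − 0.450 = 0.5500

0.55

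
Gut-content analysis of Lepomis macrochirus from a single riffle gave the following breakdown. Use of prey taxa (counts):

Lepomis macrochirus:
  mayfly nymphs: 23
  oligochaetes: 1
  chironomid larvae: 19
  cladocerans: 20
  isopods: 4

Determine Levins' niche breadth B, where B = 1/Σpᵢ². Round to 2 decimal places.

3.43

Proportions for Lepomis macrochirus (n=67): 23/67=0.3433, 1/67=0.0149, 19/67=0.2836, 20/67=0.2985, 4/67=0.0597
Σpᵢ² = 0.3433² + 0.0149² + 0.2836² + 0.2985² + 0.0597² = 0.117855 + 0.000222 + 0.080429 + 0.089102 + 0.003564 = 0.291172
B = 1 / 0.291172 = 3.4344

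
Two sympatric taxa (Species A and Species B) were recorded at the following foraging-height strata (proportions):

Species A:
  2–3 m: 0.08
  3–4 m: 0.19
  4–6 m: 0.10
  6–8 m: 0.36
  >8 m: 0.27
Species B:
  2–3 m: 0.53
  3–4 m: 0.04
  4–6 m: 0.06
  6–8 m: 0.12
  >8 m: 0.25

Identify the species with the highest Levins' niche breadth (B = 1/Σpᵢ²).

Σp_Aᵢ² = 0.08² + 0.19² + 0.10² + 0.36² + 0.27² = 0.0064 + 0.0361 + 0.0100 + 0.1296 + 0.0729 = 0.2550
B_A = 1 / 0.2550 = 3.9216
Σp_Bᵢ² = 0.53² + 0.04² + 0.06² + 0.12² + 0.25² = 0.2809 + 0.0016 + 0.0036 + 0.0144 + 0.0625 = 0.3630
B_B = 1 / 0.3630 = 2.7548
Highest B → broadest niche (most generalist): Species A (B = 3.92).

Species A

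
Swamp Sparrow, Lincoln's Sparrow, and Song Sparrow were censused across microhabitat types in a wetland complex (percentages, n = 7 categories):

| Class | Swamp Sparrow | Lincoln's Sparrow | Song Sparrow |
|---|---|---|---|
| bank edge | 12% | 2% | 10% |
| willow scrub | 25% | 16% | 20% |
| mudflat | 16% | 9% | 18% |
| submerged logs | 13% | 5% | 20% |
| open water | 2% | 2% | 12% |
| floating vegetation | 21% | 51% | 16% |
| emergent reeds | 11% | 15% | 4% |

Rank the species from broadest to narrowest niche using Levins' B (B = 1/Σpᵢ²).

Song Sparrow > Swamp Sparrow > Lincoln's Sparrow

Convert percentages to proportions (divide by 100).
Σp_Swamᵢ² = 0.12² + 0.25² + 0.16² + 0.13² + 0.02² + 0.21² + 0.11² = 0.0144 + 0.0625 + 0.0256 + 0.0169 + 0.0004 + 0.0441 + 0.0121 = 0.1760
B_Swam = 1 / 0.1760 = 5.6818
Σp_Lincᵢ² = 0.02² + 0.16² + 0.09² + 0.05² + 0.02² + 0.51² + 0.15² = 0.0004 + 0.0256 + 0.0081 + 0.0025 + 0.0004 + 0.2601 + 0.0225 = 0.3196
B_Linc = 1 / 0.3196 = 3.1289
Σp_Songᵢ² = 0.10² + 0.20² + 0.18² + 0.20² + 0.12² + 0.16² + 0.04² = 0.0100 + 0.0400 + 0.0324 + 0.0400 + 0.0144 + 0.0256 + 0.0016 = 0.1640
B_Song = 1 / 0.1640 = 6.0976
Ranking by B (broadest → narrowest): Song Sparrow (6.10) > Swamp Sparrow (5.68) > Lincoln's Sparrow (3.13)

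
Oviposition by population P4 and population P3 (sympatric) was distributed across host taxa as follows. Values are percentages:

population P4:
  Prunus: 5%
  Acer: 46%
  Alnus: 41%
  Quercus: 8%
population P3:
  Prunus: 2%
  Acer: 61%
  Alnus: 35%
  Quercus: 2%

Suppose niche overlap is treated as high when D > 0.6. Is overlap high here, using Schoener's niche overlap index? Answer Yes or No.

Yes

Convert percentages to proportions (divide by 100).
Σ|p₁ᵢ − p₂ᵢ| = 0.03 + 0.15 + 0.06 + 0.06 = 0.30
D = 1 − ½ × 0.30 = 1 − 0.150 = 0.8500
D = 0.8500 > 0.6 → Yes.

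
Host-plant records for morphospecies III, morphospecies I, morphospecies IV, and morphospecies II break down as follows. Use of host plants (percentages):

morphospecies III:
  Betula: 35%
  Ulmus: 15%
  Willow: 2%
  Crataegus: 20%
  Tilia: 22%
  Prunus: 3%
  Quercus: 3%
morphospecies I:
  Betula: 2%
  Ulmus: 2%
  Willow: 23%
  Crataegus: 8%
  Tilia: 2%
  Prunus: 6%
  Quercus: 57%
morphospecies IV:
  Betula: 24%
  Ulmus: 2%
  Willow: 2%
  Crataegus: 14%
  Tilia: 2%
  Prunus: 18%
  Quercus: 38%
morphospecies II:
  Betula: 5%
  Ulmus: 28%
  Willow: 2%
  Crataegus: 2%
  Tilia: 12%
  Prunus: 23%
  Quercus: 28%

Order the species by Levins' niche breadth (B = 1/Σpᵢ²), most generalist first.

morphospecies II > morphospecies III > morphospecies IV > morphospecies I

Convert percentages to proportions (divide by 100).
Σp_IIIᵢ² = 0.35² + 0.15² + 0.02² + 0.20² + 0.22² + 0.03² + 0.03² = 0.1225 + 0.0225 + 0.0004 + 0.0400 + 0.0484 + 0.0009 + 0.0009 = 0.2356
B_III = 1 / 0.2356 = 4.2445
Σp_Iᵢ² = 0.02² + 0.02² + 0.23² + 0.08² + 0.02² + 0.06² + 0.57² = 0.0004 + 0.0004 + 0.0529 + 0.0064 + 0.0004 + 0.0036 + 0.3249 = 0.3890
B_I = 1 / 0.3890 = 2.5707
Σp_IVᵢ² = 0.24² + 0.02² + 0.02² + 0.14² + 0.02² + 0.18² + 0.38² = 0.0576 + 0.0004 + 0.0004 + 0.0196 + 0.0004 + 0.0324 + 0.1444 = 0.2552
B_IV = 1 / 0.2552 = 3.9185
Σp_IIᵢ² = 0.05² + 0.28² + 0.02² + 0.02² + 0.12² + 0.23² + 0.28² = 0.0025 + 0.0784 + 0.0004 + 0.0004 + 0.0144 + 0.0529 + 0.0784 = 0.2274
B_II = 1 / 0.2274 = 4.3975
Ranking by B (broadest → narrowest): morphospecies II (4.40) > morphospecies III (4.24) > morphospecies IV (3.92) > morphospecies I (2.57)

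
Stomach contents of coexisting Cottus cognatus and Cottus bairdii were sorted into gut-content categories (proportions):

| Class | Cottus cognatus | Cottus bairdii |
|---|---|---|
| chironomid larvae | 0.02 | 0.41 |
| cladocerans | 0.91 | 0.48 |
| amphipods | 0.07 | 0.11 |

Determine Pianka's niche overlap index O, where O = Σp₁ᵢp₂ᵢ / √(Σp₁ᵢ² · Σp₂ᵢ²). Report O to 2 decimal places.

Σ p₁ᵢp₂ᵢ = 0.0082 + 0.4368 + 0.0077 = 0.4527
Σp_1ᵢ² = 0.02² + 0.91² + 0.07² = 0.0004 + 0.8281 + 0.0049 = 0.8334
Σp_2ᵢ² = 0.41² + 0.48² + 0.11² = 0.1681 + 0.2304 + 0.0121 = 0.4106
O = 0.4527 / √(0.8334 × 0.4106) = 0.4527 / 0.58497 = 0.7739

0.77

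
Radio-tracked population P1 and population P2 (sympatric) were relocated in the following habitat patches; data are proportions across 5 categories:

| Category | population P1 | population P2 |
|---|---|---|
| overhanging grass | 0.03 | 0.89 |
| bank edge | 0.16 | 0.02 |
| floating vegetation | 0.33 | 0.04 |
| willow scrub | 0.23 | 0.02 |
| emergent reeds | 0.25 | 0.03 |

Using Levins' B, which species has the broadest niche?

Σp_P1ᵢ² = 0.03² + 0.16² + 0.33² + 0.23² + 0.25² = 0.0009 + 0.0256 + 0.1089 + 0.0529 + 0.0625 = 0.2508
B_P1 = 1 / 0.2508 = 3.9872
Σp_P2ᵢ² = 0.89² + 0.02² + 0.04² + 0.02² + 0.03² = 0.7921 + 0.0004 + 0.0016 + 0.0004 + 0.0009 = 0.7954
B_P2 = 1 / 0.7954 = 1.2572
Highest B → broadest niche (most generalist): population P1 (B = 3.99).

population P1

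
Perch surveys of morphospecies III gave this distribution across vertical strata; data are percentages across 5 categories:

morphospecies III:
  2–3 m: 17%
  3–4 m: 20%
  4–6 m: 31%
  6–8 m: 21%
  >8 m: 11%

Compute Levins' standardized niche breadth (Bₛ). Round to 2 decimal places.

Convert percentages to proportions (divide by 100).
Σpᵢ² = 0.17² + 0.20² + 0.31² + 0.21² + 0.11² = 0.0289 + 0.0400 + 0.0961 + 0.0441 + 0.0121 = 0.2212
B = 1 / 0.2212 = 4.5208
Bₛ = (B − 1)/(n − 1) = (4.5208 − 1)/(5 − 1) = 3.5208/4 = 0.8802

0.88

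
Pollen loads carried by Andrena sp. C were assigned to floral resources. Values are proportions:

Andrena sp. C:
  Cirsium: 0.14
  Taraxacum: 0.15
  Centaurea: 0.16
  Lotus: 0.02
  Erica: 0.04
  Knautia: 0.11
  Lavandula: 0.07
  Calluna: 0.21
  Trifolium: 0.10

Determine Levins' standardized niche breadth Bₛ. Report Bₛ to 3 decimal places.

Σpᵢ² = 0.14² + 0.15² + 0.16² + 0.02² + 0.04² + 0.11² + 0.07² + 0.21² + 0.10² = 0.0196 + 0.0225 + 0.0256 + 0.0004 + 0.0016 + 0.0121 + 0.0049 + 0.0441 + 0.0100 = 0.1408
B = 1 / 0.1408 = 7.10227
Bₛ = (B − 1)/(n − 1) = (7.10227 − 1)/(9 − 1) = 6.10227/8 = 0.76278

0.763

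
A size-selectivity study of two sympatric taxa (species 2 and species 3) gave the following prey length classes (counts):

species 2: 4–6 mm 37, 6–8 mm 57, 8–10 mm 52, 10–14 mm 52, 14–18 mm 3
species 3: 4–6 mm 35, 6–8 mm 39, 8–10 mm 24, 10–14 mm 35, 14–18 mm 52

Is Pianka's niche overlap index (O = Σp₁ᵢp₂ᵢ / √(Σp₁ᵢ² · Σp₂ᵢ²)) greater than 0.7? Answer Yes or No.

Yes

Proportions for species 2 (n=201): 37/201=0.1841, 57/201=0.2836, 52/201=0.2587, 52/201=0.2587, 3/201=0.0149
Proportions for species 3 (n=185): 35/185=0.1892, 39/185=0.2108, 24/185=0.1297, 35/185=0.1892, 52/185=0.2811
Σ p₁ᵢp₂ᵢ = 0.034832 + 0.059783 + 0.033553 + 0.048946 + 0.004188 = 0.181302
Σp_1ᵢ² = 0.1841² + 0.2836² + 0.2587² + 0.2587² + 0.0149² = 0.033893 + 0.080429 + 0.066926 + 0.066926 + 0.000222 = 0.248396
Σp_2ᵢ² = 0.1892² + 0.2108² + 0.1297² + 0.1892² + 0.2811² = 0.035797 + 0.044437 + 0.016822 + 0.035797 + 0.079017 = 0.211870
O = 0.181302 / √(0.248396 × 0.211870) = 0.181302 / 0.2294072 = 0.7903
O = 0.7903 > 0.7 → Yes.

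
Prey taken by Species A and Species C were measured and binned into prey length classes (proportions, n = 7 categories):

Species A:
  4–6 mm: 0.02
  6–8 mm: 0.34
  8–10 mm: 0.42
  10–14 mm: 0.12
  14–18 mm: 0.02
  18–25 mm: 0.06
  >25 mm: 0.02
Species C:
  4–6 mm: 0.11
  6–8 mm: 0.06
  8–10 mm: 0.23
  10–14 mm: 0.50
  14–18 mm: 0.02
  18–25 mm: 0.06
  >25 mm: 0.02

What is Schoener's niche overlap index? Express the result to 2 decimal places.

0.53

Σ|p₁ᵢ − p₂ᵢ| = 0.09 + 0.28 + 0.19 + 0.38 + 0.00 + 0.00 + 0.00 = 0.94
D = 1 − ½ × 0.94 = 1 − 0.470 = 0.5300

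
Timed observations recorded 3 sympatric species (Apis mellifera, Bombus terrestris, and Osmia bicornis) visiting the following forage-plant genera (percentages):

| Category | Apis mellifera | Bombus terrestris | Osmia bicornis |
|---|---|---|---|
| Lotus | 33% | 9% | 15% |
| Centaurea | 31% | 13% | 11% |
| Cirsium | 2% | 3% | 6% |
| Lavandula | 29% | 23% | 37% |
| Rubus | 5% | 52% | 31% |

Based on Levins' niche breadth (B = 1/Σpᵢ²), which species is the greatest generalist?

Convert percentages to proportions (divide by 100).
Σp_mellᵢ² = 0.33² + 0.31² + 0.02² + 0.29² + 0.05² = 0.1089 + 0.0961 + 0.0004 + 0.0841 + 0.0025 = 0.2920
B_mell = 1 / 0.2920 = 3.4247
Σp_terrᵢ² = 0.09² + 0.13² + 0.03² + 0.23² + 0.52² = 0.0081 + 0.0169 + 0.0009 + 0.0529 + 0.2704 = 0.3492
B_terr = 1 / 0.3492 = 2.8637
Σp_bicoᵢ² = 0.15² + 0.11² + 0.06² + 0.37² + 0.31² = 0.0225 + 0.0121 + 0.0036 + 0.1369 + 0.0961 = 0.2712
B_bico = 1 / 0.2712 = 3.6873
Highest B → broadest niche (most generalist): Osmia bicornis (B = 3.69).

Osmia bicornis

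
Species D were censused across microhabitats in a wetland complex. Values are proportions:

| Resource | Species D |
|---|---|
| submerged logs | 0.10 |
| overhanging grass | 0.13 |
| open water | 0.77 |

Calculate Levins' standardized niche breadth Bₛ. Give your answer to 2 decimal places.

Σpᵢ² = 0.10² + 0.13² + 0.77² = 0.0100 + 0.0169 + 0.5929 = 0.6198
B = 1 / 0.6198 = 1.6134
Bₛ = (B − 1)/(n − 1) = (1.6134 − 1)/(3 − 1) = 0.6134/2 = 0.3067

0.31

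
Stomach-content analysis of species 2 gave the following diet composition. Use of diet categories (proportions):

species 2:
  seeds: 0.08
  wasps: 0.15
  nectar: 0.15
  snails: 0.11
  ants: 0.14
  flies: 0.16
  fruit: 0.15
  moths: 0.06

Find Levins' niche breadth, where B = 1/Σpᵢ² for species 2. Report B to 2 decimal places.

Σpᵢ² = 0.08² + 0.15² + 0.15² + 0.11² + 0.14² + 0.16² + 0.15² + 0.06² = 0.0064 + 0.0225 + 0.0225 + 0.0121 + 0.0196 + 0.0256 + 0.0225 + 0.0036 = 0.1348
B = 1 / 0.1348 = 7.4184

7.42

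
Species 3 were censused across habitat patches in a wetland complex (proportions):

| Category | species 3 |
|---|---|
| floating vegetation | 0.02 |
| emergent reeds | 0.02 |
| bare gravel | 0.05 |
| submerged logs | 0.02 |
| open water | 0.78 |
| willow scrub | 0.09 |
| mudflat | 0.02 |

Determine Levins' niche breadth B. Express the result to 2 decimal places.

1.61

Σpᵢ² = 0.02² + 0.02² + 0.05² + 0.02² + 0.78² + 0.09² + 0.02² = 0.0004 + 0.0004 + 0.0025 + 0.0004 + 0.6084 + 0.0081 + 0.0004 = 0.6206
B = 1 / 0.6206 = 1.6113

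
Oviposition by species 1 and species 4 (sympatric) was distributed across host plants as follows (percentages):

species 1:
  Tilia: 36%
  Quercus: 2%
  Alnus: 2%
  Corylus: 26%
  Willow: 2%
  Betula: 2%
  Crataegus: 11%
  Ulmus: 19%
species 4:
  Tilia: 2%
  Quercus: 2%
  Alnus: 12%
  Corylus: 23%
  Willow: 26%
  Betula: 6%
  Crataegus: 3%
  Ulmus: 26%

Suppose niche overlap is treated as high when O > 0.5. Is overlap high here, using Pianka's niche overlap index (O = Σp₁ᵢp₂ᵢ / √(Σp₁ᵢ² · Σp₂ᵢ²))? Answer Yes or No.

Convert percentages to proportions (divide by 100).
Σ p₁ᵢp₂ᵢ = 0.0072 + 0.0004 + 0.0024 + 0.0598 + 0.0052 + 0.0012 + 0.0033 + 0.0494 = 0.1289
Σp_1ᵢ² = 0.36² + 0.02² + 0.02² + 0.26² + 0.02² + 0.02² + 0.11² + 0.19² = 0.1296 + 0.0004 + 0.0004 + 0.0676 + 0.0004 + 0.0004 + 0.0121 + 0.0361 = 0.2470
Σp_2ᵢ² = 0.02² + 0.02² + 0.12² + 0.23² + 0.26² + 0.06² + 0.03² + 0.26² = 0.0004 + 0.0004 + 0.0144 + 0.0529 + 0.0676 + 0.0036 + 0.0009 + 0.0676 = 0.2078
O = 0.1289 / √(0.2470 × 0.2078) = 0.1289 / 0.22655 = 0.5690
O = 0.5690 > 0.5 → Yes.

Yes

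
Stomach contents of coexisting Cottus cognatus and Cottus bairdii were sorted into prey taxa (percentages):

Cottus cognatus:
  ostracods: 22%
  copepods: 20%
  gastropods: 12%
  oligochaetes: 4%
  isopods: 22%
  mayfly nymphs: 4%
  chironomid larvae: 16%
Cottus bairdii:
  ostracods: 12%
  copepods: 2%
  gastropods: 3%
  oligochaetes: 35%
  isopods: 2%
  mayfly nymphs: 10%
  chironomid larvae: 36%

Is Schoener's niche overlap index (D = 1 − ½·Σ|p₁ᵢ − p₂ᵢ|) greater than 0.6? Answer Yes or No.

No

Convert percentages to proportions (divide by 100).
Σ|p₁ᵢ − p₂ᵢ| = 0.10 + 0.18 + 0.09 + 0.31 + 0.20 + 0.06 + 0.20 = 1.14
D = 1 − ½ × 1.14 = 1 − 0.570 = 0.4300
D = 0.4300 < 0.6 → No.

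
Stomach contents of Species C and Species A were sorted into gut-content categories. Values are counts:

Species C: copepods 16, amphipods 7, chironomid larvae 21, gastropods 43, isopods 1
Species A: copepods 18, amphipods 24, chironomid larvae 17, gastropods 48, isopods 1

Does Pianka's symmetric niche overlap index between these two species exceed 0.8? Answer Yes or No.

Proportions for Species C (n=88): 16/88=0.1818, 7/88=0.0795, 21/88=0.2386, 43/88=0.4886, 1/88=0.0114
Proportions for Species A (n=108): 18/108=0.1667, 24/108=0.2222, 17/108=0.1574, 48/108=0.4444, 1/108=0.0093
Σ p₁ᵢp₂ᵢ = 0.030306 + 0.017665 + 0.037556 + 0.217134 + 0.000106 = 0.302767
Σp_1ᵢ² = 0.1818² + 0.0795² + 0.2386² + 0.4886² + 0.0114² = 0.033051 + 0.006320 + 0.056930 + 0.238730 + 0.000130 = 0.335161
Σp_2ᵢ² = 0.1667² + 0.2222² + 0.1574² + 0.4444² + 0.0093² = 0.027789 + 0.049373 + 0.024775 + 0.197491 + 0.000086 = 0.299514
O = 0.302767 / √(0.335161 × 0.299514) = 0.302767 / 0.3168366 = 0.9556
O = 0.9556 > 0.8 → Yes.

Yes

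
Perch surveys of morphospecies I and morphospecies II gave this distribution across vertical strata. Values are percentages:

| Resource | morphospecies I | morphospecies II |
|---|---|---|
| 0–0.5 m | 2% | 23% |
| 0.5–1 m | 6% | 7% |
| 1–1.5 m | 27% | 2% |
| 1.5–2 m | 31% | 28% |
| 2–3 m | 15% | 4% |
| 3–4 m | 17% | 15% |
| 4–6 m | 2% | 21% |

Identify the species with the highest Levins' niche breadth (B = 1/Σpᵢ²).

Convert percentages to proportions (divide by 100).
Σp_Iᵢ² = 0.02² + 0.06² + 0.27² + 0.31² + 0.15² + 0.17² + 0.02² = 0.0004 + 0.0036 + 0.0729 + 0.0961 + 0.0225 + 0.0289 + 0.0004 = 0.2248
B_I = 1 / 0.2248 = 4.4484
Σp_IIᵢ² = 0.23² + 0.07² + 0.02² + 0.28² + 0.04² + 0.15² + 0.21² = 0.0529 + 0.0049 + 0.0004 + 0.0784 + 0.0016 + 0.0225 + 0.0441 = 0.2048
B_II = 1 / 0.2048 = 4.8828
Highest B → broadest niche (most generalist): morphospecies II (B = 4.88).

morphospecies II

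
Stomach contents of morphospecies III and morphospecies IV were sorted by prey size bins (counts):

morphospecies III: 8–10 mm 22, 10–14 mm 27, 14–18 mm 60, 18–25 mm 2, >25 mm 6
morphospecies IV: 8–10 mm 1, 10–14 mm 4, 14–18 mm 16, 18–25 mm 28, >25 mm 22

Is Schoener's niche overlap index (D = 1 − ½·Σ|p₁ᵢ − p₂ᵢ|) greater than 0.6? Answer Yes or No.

Proportions for morphospecies III (n=117): 22/117=0.1880, 27/117=0.2308, 60/117=0.5128, 2/117=0.0171, 6/117=0.0513
Proportions for morphospecies IV (n=71): 1/71=0.0141, 4/71=0.0563, 16/71=0.2254, 28/71=0.3944, 22/71=0.3099
Σ|p₁ᵢ − p₂ᵢ| = 0.1739 + 0.1745 + 0.2874 + 0.3773 + 0.2586 = 1.2717
D = 1 − ½ × 1.2717 = 1 − 0.63585 = 0.36415
D = 0.36415 < 0.6 → No.

No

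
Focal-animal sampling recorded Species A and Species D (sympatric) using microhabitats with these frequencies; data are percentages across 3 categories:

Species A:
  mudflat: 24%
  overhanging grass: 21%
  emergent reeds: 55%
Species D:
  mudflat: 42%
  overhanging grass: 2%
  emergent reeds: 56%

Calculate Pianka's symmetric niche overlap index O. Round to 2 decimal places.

Convert percentages to proportions (divide by 100).
Σ p₁ᵢp₂ᵢ = 0.1008 + 0.0042 + 0.3080 = 0.4130
Σp_1ᵢ² = 0.24² + 0.21² + 0.55² = 0.0576 + 0.0441 + 0.3025 = 0.4042
Σp_2ᵢ² = 0.42² + 0.02² + 0.56² = 0.1764 + 0.0004 + 0.3136 = 0.4904
O = 0.4130 / √(0.4042 × 0.4904) = 0.4130 / 0.44522 = 0.9276

0.93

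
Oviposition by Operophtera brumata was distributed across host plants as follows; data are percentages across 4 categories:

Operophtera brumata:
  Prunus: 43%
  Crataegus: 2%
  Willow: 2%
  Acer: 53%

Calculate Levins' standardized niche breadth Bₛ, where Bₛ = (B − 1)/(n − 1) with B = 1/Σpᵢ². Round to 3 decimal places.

0.381

Convert percentages to proportions (divide by 100).
Σpᵢ² = 0.43² + 0.02² + 0.02² + 0.53² = 0.1849 + 0.0004 + 0.0004 + 0.2809 = 0.4666
B = 1 / 0.4666 = 2.14316
Bₛ = (B − 1)/(n − 1) = (2.14316 − 1)/(4 − 1) = 1.14316/3 = 0.38105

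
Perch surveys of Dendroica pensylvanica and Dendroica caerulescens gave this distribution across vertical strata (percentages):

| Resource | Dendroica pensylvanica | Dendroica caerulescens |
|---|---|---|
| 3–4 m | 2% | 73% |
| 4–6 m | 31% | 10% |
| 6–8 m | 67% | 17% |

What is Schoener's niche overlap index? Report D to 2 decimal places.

Convert percentages to proportions (divide by 100).
Σ|p₁ᵢ − p₂ᵢ| = 0.71 + 0.21 + 0.50 = 1.42
D = 1 − ½ × 1.42 = 1 − 0.710 = 0.2900

0.29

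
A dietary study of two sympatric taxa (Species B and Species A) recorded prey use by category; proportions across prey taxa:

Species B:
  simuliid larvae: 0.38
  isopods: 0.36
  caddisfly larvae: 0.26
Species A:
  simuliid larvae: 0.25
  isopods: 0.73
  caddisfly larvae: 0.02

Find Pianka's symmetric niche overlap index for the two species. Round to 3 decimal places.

0.805

Σ p₁ᵢp₂ᵢ = 0.0950 + 0.2628 + 0.0052 = 0.3630
Σp_1ᵢ² = 0.38² + 0.36² + 0.26² = 0.1444 + 0.1296 + 0.0676 = 0.3416
Σp_2ᵢ² = 0.25² + 0.73² + 0.02² = 0.0625 + 0.5329 + 0.0004 = 0.5958
O = 0.3630 / √(0.3416 × 0.5958) = 0.3630 / 0.451138 = 0.80463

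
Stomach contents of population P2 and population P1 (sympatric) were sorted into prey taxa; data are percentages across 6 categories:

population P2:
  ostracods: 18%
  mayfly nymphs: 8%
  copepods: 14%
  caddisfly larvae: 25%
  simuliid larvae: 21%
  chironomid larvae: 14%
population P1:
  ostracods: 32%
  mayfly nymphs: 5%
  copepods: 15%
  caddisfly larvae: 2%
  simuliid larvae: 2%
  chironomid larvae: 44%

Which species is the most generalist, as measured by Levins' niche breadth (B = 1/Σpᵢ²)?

Convert percentages to proportions (divide by 100).
Σp_P2ᵢ² = 0.18² + 0.08² + 0.14² + 0.25² + 0.21² + 0.14² = 0.0324 + 0.0064 + 0.0196 + 0.0625 + 0.0441 + 0.0196 = 0.1846
B_P2 = 1 / 0.1846 = 5.4171
Σp_P1ᵢ² = 0.32² + 0.05² + 0.15² + 0.02² + 0.02² + 0.44² = 0.1024 + 0.0025 + 0.0225 + 0.0004 + 0.0004 + 0.1936 = 0.3218
B_P1 = 1 / 0.3218 = 3.1075
Highest B → broadest niche (most generalist): population P2 (B = 5.42).

population P2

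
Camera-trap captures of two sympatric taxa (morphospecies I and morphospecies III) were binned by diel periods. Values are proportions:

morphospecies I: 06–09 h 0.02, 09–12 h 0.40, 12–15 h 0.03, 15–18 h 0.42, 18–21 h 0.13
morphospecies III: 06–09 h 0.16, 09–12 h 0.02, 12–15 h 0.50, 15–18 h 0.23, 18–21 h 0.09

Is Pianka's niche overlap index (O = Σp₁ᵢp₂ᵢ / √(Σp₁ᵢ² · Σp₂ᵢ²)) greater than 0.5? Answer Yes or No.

Σ p₁ᵢp₂ᵢ = 0.0032 + 0.0080 + 0.0150 + 0.0966 + 0.0117 = 0.1345
Σp_1ᵢ² = 0.02² + 0.40² + 0.03² + 0.42² + 0.13² = 0.0004 + 0.1600 + 0.0009 + 0.1764 + 0.0169 = 0.3546
Σp_2ᵢ² = 0.16² + 0.02² + 0.50² + 0.23² + 0.09² = 0.0256 + 0.0004 + 0.2500 + 0.0529 + 0.0081 = 0.3370
O = 0.1345 / √(0.3546 × 0.3370) = 0.1345 / 0.34569 = 0.3891
O = 0.3891 < 0.5 → No.

No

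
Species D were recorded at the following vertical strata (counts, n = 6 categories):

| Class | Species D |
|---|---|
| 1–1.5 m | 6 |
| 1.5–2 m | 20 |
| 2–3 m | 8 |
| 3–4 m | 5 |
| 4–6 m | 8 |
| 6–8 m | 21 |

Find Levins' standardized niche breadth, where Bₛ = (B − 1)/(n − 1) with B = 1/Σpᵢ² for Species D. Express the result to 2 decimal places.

0.70

Proportions for Species D (n=68): 6/68=0.0882, 20/68=0.2941, 8/68=0.1176, 5/68=0.0735, 8/68=0.1176, 21/68=0.3088
Σpᵢ² = 0.0882² + 0.2941² + 0.1176² + 0.0735² + 0.1176² + 0.3088² = 0.007779 + 0.086495 + 0.013830 + 0.005402 + 0.013830 + 0.095357 = 0.222693
B = 1 / 0.222693 = 4.4905
Bₛ = (B − 1)/(n − 1) = (4.4905 − 1)/(6 − 1) = 3.4905/5 = 0.6981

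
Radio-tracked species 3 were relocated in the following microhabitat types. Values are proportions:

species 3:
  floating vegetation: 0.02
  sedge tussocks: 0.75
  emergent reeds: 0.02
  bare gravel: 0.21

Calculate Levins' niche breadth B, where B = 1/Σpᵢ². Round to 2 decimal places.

Σpᵢ² = 0.02² + 0.75² + 0.02² + 0.21² = 0.0004 + 0.5625 + 0.0004 + 0.0441 = 0.6074
B = 1 / 0.6074 = 1.6464

1.65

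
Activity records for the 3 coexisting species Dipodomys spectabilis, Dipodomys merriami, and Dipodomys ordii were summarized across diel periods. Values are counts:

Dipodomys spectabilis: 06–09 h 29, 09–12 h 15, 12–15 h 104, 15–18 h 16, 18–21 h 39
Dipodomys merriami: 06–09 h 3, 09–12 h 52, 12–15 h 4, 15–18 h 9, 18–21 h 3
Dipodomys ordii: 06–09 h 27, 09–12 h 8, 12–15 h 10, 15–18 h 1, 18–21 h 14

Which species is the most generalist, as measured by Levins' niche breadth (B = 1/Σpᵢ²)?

Proportions for Dipodomys spectabilis (n=203): 29/203=0.1429, 15/203=0.0739, 104/203=0.5123, 16/203=0.0788, 39/203=0.1921
Proportions for Dipodomys merriami (n=71): 3/71=0.0423, 52/71=0.7324, 4/71=0.0563, 9/71=0.1268, 3/71=0.0423
Proportions for Dipodomys ordii (n=60): 27/60=0.4500, 8/60=0.1333, 10/60=0.1667, 1/60=0.0167, 14/60=0.2333
Σp_specᵢ² = 0.1429² + 0.0739² + 0.5123² + 0.0788² + 0.1921² = 0.020420 + 0.005461 + 0.262451 + 0.006209 + 0.036902 = 0.331443
B_spec = 1 / 0.331443 = 3.0171
Σp_merrᵢ² = 0.0423² + 0.7324² + 0.0563² + 0.1268² + 0.0423² = 0.001789 + 0.536410 + 0.003170 + 0.016078 + 0.001789 = 0.559236
B_merr = 1 / 0.559236 = 1.7882
Σp_ordiᵢ² = 0.4500² + 0.1333² + 0.1667² + 0.0167² + 0.2333² = 0.202500 + 0.017769 + 0.027789 + 0.000279 + 0.054429 = 0.302766
B_ordi = 1 / 0.302766 = 3.3029
Highest B → broadest niche (most generalist): Dipodomys ordii (B = 3.30).

Dipodomys ordii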